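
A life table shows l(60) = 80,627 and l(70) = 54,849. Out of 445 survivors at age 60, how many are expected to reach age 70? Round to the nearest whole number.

The relevant probability is 54,849/80,627 = 0.680281.
Expected number = 445 × 0.680281 = 303.

303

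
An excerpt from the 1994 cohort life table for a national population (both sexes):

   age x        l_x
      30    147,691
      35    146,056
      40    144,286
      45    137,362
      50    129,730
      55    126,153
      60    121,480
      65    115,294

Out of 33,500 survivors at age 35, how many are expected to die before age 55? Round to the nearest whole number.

The relevant probability is 1 − 126,153/146,056 = 0.136270.
Expected number = 33,500 × 0.136270 = 4565.

4565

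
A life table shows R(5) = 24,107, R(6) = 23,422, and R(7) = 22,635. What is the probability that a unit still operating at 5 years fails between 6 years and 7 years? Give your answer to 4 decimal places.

This is the probability of reaching 6 but not 7, conditional on being operational at 5: (R(6) − R(7)) / R(5).
= (23,422 − 22,635) / 24,107 = 787 / 24,107 = 0.032646.

0.0326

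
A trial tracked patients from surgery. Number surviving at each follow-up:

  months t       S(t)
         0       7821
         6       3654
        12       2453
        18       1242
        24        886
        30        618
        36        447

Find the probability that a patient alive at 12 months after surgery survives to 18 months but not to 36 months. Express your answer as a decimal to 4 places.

0.3241

This is the probability of reaching 18 but not 36, conditional on being alive at 12: (S(18) − S(36)) / S(12).
= (1242 − 447) / 2453 = 795 / 2453 = 0.324093.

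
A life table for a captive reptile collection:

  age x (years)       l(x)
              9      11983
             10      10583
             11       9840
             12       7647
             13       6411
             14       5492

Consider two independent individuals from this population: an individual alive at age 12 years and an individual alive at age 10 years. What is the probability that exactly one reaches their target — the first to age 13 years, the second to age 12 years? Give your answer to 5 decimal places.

0.34938

p₁ = l(13)/l(12) = 6411/7647 = 0.838368; p₂ = l(12)/l(10) = 7647/10583 = 0.722574.
P(exactly one) = p₁(1−p₂) + (1−p₁)p₂ = 0.232585 + 0.116791 = 0.349376.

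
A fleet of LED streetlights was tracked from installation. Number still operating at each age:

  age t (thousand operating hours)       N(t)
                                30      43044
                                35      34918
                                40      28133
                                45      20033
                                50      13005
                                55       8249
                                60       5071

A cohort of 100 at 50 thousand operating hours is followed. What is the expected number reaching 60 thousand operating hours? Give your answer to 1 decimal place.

39.0

The relevant probability is 5071/13005 = 0.389927.
Expected number = 100 × 0.389927 = 39.0.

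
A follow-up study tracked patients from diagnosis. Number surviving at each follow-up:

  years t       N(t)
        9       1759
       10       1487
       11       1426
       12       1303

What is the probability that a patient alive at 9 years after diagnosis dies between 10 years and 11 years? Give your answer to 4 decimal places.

0.0347

This is the probability of reaching 10 but not 11, conditional on being alive at 9: (N(10) − N(11)) / N(9).
= (1487 − 1426) / 1759 = 61 / 1759 = 0.034679.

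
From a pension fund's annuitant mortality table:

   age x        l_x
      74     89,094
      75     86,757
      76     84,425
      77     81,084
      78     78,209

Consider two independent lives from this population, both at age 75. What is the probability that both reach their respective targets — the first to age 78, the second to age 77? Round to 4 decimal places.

p₁ = l_78/l_75 = 78,209/86,757 = 0.901472; p₂ = l_77/l_75 = 81,084/86,757 = 0.934610.
P(both) = p₁ × p₂ = 0.901472 × 0.934610 = 0.842525.

0.8425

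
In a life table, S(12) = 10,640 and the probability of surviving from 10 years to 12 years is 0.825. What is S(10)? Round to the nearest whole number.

S(10) = S(12) / p = 10,640 / 0.825 = 12897.

12897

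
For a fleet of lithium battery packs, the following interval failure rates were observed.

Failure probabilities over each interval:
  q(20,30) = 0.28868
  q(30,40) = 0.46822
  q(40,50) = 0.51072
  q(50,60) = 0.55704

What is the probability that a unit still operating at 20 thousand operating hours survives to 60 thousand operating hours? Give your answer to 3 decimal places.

Survival from 20 to 60 is the product of surviving each interval: (1 − 0.28868) × (1 − 0.46822) × (1 − 0.51072) × (1 − 0.55704).
= 0.71132 × 0.53178 × 0.48928 × 0.44296 = 0.081982.

0.082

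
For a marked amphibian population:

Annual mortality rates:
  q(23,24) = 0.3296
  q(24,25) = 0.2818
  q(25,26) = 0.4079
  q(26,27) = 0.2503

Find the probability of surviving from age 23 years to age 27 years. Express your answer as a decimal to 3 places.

0.214

Survival from 23 to 27 is the product of surviving each interval: (1 − 0.3296) × (1 − 0.2818) × (1 − 0.4079) × (1 − 0.2503).
= 0.6704 × 0.7182 × 0.5921 × 0.7497 = 0.213728.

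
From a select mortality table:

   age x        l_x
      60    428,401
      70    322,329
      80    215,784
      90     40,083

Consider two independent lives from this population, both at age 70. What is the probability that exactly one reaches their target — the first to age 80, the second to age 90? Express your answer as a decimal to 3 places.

0.627

p₁ = l_80/l_70 = 215,784/322,329 = 0.669453; p₂ = l_90/l_70 = 40,083/322,329 = 0.124354.
P(exactly one) = p₁(1−p₂) + (1−p₁)p₂ = 0.586204 + 0.041105 = 0.627309.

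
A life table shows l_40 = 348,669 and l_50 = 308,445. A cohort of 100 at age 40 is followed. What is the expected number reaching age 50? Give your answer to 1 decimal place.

The relevant probability is 308,445/348,669 = 0.884636.
Expected number = 100 × 0.884636 = 88.5.

88.5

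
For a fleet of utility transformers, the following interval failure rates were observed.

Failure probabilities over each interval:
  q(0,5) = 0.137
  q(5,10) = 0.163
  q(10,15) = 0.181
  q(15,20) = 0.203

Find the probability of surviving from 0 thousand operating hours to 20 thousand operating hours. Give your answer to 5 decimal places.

0.47150

The overall survival probability is (1 − 0.137) × (1 − 0.163) × (1 − 0.181) × (1 − 0.203).
= 0.863 × 0.837 × 0.819 × 0.797 = 0.471497.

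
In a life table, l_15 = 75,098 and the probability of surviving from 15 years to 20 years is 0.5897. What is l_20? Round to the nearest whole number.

44285

l_20 = l_15 × p = 75,098 × 0.5897 = 44285.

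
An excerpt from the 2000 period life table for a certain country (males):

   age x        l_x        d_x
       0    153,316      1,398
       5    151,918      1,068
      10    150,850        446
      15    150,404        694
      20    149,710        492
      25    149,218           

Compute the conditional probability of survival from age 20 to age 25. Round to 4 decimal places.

0.9967

The conditional survival probability is l_25/l_20 = 149,218/149,710 = 0.996714.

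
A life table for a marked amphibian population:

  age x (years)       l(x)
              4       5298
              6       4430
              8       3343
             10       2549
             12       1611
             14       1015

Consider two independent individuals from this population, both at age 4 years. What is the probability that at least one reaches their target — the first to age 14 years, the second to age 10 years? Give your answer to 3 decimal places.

0.581

p₁ = l(14)/l(4) = 1015/5298 = 0.191582; p₂ = l(10)/l(4) = 2549/5298 = 0.481125.
P(at least one) = 1 − (1−p₁)(1−p₂) = 1 − 0.808418 × 0.518875 = 0.580532.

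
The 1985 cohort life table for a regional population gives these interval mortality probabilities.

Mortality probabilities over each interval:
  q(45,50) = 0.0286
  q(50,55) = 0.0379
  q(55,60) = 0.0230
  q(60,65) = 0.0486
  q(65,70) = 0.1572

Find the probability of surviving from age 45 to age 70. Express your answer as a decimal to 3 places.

0.732

The overall survival probability is (1 − 0.0286) × (1 − 0.0379) × (1 − 0.0230) × (1 − 0.0486) × (1 − 0.1572).
= 0.9714 × 0.9621 × 0.9770 × 0.9514 × 0.8428 = 0.732151.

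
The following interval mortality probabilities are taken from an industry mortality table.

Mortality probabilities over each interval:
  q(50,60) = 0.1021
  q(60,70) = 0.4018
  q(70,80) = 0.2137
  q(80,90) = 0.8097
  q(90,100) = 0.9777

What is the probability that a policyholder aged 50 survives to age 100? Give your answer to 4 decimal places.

Chaining the interval survival probabilities: (1 − 0.1021) × (1 − 0.4018) × (1 − 0.2137) × (1 − 0.8097) × (1 − 0.9777).
= 0.8979 × 0.5982 × 0.7863 × 0.1903 × 0.0223 = 0.001792.

0.0018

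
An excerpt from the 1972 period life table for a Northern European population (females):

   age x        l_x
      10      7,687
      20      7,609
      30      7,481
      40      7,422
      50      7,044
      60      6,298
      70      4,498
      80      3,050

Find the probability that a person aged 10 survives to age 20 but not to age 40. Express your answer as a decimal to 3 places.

0.024

This is the probability of reaching 20 but not 40, conditional on being alive at 10: (l_20 − l_40) / l_10.
= (7,609 − 7,422) / 7,687 = 187 / 7,687 = 0.024327.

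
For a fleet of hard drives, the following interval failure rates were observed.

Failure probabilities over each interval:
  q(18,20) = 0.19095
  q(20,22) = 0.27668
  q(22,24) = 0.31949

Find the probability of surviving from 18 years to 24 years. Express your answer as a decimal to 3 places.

Survival from 18 to 24 is the product of surviving each interval: (1 − 0.19095) × (1 − 0.27668) × (1 − 0.31949).
= 0.80905 × 0.72332 × 0.68051 = 0.398236.

0.398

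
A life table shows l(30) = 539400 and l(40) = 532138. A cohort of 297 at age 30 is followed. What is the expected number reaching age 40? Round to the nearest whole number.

The relevant probability is 532138/539400 = 0.986537.
Expected number = 297 × 0.986537 = 293.

293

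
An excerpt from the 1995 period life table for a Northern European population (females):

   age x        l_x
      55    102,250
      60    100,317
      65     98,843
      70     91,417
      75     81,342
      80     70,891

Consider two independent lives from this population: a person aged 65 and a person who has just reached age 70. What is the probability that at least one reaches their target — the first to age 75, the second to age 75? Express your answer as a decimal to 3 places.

p₁ = l_75/l_65 = 81,342/98,843 = 0.822941; p₂ = l_75/l_70 = 81,342/91,417 = 0.889791.
P(at least one) = 1 − (1−p₁)(1−p₂) = 1 − 0.177059 × 0.110209 = 0.980487.

0.980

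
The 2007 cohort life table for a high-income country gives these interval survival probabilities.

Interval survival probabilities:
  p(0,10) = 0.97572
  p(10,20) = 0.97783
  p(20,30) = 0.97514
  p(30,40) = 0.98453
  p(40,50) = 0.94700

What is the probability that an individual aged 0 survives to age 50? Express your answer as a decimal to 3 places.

0.867

The overall survival probability is 0.97572 × 0.97783 × 0.97514 × 0.98453 × 0.94700.
= 0.867430.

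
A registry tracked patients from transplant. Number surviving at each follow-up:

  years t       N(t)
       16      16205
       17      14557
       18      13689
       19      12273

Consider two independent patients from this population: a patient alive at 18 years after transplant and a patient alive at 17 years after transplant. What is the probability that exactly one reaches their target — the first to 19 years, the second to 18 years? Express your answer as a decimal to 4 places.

0.1507

p₁ = N(19)/N(18) = 12273/13689 = 0.896559; p₂ = N(18)/N(17) = 13689/14557 = 0.940372.
P(exactly one) = p₁(1−p₂) + (1−p₁)p₂ = 0.053460 + 0.097273 = 0.150733.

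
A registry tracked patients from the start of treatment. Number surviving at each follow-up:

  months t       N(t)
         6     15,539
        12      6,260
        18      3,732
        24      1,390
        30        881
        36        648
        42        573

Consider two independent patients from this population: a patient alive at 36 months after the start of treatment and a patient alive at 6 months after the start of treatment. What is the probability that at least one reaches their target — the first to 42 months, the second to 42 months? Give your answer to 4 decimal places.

0.8885

p₁ = N(42)/N(36) = 573/648 = 0.884259; p₂ = N(42)/N(6) = 573/15,539 = 0.036875.
P(at least one) = 1 − (1−p₁)(1−p₂) = 1 − 0.115741 × 0.963125 = 0.888527.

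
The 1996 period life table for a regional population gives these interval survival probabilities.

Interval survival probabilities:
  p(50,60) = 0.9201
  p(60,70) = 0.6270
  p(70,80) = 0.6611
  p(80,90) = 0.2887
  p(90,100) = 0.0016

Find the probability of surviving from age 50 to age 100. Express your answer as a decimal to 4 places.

0.0002

The overall survival probability is 0.9201 × 0.6270 × 0.6611 × 0.2887 × 0.0016.
= 0.000176.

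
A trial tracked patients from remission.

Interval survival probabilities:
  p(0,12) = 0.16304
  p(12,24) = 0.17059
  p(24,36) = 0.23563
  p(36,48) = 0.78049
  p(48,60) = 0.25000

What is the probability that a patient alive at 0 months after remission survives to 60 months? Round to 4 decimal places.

Chaining the interval survival probabilities: 0.16304 × 0.17059 × 0.23563 × 0.78049 × 0.25000.
= 0.001279.

0.0013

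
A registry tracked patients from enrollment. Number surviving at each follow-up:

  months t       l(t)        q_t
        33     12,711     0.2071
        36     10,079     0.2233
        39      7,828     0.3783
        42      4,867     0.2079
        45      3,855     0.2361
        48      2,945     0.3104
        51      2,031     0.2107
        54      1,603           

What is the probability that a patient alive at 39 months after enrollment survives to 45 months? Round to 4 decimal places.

0.4925

The conditional survival probability is l(45)/l(39) = 3,855/7,828 = 0.492463.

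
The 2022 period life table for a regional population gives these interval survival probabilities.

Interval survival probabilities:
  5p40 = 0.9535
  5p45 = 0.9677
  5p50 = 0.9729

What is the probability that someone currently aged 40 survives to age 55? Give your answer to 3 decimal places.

0.898

Survival from 40 to 55 is the product of surviving each interval: 0.9535 × 0.9677 × 0.9729.
= 0.897697.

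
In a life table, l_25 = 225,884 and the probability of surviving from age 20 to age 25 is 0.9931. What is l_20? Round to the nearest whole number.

227453

l_20 = l_25 / p = 225,884 / 0.9931 = 227453.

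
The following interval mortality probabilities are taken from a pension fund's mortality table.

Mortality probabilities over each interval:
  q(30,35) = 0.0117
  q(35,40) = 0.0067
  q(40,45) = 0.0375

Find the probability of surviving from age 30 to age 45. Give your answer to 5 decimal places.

0.94487

The overall survival probability is (1 − 0.0117) × (1 − 0.0067) × (1 − 0.0375).
= 0.9883 × 0.9933 × 0.9625 = 0.944865.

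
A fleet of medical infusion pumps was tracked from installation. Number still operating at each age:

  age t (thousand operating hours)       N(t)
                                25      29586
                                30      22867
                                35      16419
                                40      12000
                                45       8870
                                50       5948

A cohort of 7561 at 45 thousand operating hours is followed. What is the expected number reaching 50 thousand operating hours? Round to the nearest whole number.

5070

The relevant probability is 5948/8870 = 0.670575.
Expected number = 7561 × 0.670575 = 5070.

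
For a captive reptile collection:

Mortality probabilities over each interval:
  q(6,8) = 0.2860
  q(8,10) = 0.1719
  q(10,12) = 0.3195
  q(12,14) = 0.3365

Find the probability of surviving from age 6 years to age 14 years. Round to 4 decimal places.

Chaining the interval survival probabilities: (1 − 0.2860) × (1 − 0.1719) × (1 − 0.3195) × (1 − 0.3365).
= 0.7140 × 0.8281 × 0.6805 × 0.6635 = 0.266962.

0.2670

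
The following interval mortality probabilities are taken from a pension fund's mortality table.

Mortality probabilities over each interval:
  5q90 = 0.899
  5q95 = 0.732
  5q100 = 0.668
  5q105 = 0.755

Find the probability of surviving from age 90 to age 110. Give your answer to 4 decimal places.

Chaining the interval survival probabilities: (1 − 0.899) × (1 − 0.732) × (1 − 0.668) × (1 − 0.755).
= 0.101 × 0.268 × 0.332 × 0.245 = 0.002202.

0.0022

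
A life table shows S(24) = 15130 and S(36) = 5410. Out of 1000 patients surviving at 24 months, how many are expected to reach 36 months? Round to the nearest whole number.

358

The relevant probability is 5410/15130 = 0.357568.
Expected number = 1000 × 0.357568 = 358.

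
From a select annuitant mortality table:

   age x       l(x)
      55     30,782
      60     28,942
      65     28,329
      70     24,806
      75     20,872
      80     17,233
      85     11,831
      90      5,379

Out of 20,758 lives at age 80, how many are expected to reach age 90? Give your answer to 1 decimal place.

6479.3

The relevant probability is 5,379/17,233 = 0.312134.
Expected number = 20,758 × 0.312134 = 6479.3.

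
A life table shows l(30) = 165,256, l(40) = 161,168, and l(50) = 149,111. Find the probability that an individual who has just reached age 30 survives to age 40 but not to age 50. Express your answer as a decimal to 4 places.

0.0730

This is the probability of reaching 40 but not 50, conditional on being alive at 30: (l(40) − l(50)) / l(30).
= (161,168 − 149,111) / 165,256 = 12,057 / 165,256 = 0.072960.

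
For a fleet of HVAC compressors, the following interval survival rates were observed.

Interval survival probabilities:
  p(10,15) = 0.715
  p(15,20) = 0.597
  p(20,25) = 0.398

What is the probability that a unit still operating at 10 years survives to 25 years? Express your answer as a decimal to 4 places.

P(survive 10→25) = 0.715 × 0.597 × 0.398.
= 0.169888.

0.1699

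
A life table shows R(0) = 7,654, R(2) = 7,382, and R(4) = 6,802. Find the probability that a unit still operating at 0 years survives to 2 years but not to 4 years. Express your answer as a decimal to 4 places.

0.0758

This is the probability of reaching 2 but not 4, conditional on being operational at 0: (R(2) − R(4)) / R(0).
= (7,382 − 6,802) / 7,654 = 580 / 7,654 = 0.075777.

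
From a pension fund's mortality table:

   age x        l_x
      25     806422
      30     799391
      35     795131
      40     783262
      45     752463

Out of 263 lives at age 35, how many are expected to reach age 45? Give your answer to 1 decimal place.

248.9

The relevant probability is 752463/795131 = 0.946338.
Expected number = 263 × 0.946338 = 248.9.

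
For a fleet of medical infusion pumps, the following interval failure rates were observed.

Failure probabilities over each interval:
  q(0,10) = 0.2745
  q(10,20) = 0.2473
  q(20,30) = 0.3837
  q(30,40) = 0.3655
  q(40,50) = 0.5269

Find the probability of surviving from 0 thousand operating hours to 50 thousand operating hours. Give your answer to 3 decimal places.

Chaining the interval survival probabilities: (1 − 0.2745) × (1 − 0.2473) × (1 − 0.3837) × (1 − 0.3655) × (1 − 0.5269).
= 0.7255 × 0.7527 × 0.6163 × 0.6345 × 0.4731 = 0.101027.

0.101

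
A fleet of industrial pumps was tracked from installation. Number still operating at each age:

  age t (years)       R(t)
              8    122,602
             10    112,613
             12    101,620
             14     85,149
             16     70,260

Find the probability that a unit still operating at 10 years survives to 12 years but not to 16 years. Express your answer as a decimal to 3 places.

0.278

This is the probability of reaching 12 but not 16, conditional on being operational at 10: (R(12) − R(16)) / R(10).
= (101,620 − 70,260) / 112,613 = 31,360 / 112,613 = 0.278476.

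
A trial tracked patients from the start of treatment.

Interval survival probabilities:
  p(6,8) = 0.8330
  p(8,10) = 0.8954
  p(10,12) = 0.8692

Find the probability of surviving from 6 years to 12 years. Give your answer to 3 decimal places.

0.648

P(survive 6→12) = 0.8330 × 0.8954 × 0.8692.
= 0.648309.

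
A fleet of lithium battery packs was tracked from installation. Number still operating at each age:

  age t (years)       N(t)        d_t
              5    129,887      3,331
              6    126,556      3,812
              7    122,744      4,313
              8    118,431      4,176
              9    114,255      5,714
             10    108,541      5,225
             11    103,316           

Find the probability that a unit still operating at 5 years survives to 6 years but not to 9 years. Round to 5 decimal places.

0.09471

This is the probability of reaching 6 but not 9, conditional on being operational at 5: (N(6) − N(9)) / N(5).
= (126,556 − 114,255) / 129,887 = 12,301 / 129,887 = 0.094705.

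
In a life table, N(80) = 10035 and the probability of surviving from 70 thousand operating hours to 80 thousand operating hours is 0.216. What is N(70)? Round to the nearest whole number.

46458

N(70) = N(80) / p = 10035 / 0.216 = 46458.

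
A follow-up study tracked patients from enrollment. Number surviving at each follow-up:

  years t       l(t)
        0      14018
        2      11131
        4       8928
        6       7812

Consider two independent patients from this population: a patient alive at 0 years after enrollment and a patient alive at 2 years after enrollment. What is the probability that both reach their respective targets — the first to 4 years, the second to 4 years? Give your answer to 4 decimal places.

0.5108

p₁ = l(4)/l(0) = 8928/14018 = 0.636895; p₂ = l(4)/l(2) = 8928/11131 = 0.802084.
P(both) = p₁ × p₂ = 0.636895 × 0.802084 = 0.510843.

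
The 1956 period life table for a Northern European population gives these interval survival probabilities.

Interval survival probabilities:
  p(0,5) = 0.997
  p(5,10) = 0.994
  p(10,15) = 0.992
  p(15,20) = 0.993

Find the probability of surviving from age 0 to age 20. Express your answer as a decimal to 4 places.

0.9762

P(survive 0→20) = 0.997 × 0.994 × 0.992 × 0.993.
= 0.976208.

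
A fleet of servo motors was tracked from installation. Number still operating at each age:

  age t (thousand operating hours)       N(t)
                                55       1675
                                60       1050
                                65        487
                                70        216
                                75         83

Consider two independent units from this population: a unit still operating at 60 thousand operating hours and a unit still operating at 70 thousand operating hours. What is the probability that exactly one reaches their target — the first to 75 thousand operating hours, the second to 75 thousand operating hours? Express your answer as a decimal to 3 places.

0.403

p₁ = N(75)/N(60) = 83/1050 = 0.079048; p₂ = N(75)/N(70) = 83/216 = 0.384259.
P(exactly one) = p₁(1−p₂) + (1−p₁)p₂ = 0.048673 + 0.353884 = 0.402557.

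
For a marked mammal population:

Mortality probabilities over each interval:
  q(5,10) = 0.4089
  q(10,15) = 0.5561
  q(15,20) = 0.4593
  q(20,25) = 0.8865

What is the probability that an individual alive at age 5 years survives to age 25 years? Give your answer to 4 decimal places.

Survival from 5 to 25 is the product of surviving each interval: (1 − 0.4089) × (1 − 0.5561) × (1 − 0.4593) × (1 − 0.8865).
= 0.5911 × 0.4439 × 0.5407 × 0.1135 = 0.016103.

0.0161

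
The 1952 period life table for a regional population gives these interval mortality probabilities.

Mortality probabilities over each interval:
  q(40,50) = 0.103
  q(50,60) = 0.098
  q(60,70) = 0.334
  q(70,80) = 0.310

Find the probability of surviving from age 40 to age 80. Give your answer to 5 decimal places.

Chaining the interval survival probabilities: (1 − 0.103) × (1 − 0.098) × (1 − 0.334) × (1 − 0.310).
= 0.897 × 0.902 × 0.666 × 0.690 = 0.371811.

0.37181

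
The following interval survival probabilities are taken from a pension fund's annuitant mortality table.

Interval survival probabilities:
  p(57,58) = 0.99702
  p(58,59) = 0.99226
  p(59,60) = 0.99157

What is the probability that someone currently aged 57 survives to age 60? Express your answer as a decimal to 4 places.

0.9810

Survival from 57 to 60 is the product of surviving each interval: 0.99702 × 0.99226 × 0.99157.
= 0.980963.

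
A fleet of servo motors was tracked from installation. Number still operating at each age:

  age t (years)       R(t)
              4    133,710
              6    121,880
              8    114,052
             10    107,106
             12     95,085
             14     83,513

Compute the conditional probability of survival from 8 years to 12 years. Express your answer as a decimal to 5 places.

The conditional survival probability is R(12)/R(8) = 95,085/114,052 = 0.833699.

0.83370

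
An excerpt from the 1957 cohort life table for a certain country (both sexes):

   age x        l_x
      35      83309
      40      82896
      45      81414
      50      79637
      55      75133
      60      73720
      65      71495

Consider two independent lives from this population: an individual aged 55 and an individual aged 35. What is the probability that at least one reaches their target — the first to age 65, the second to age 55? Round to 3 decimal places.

0.995

p₁ = l_65/l_55 = 71495/75133 = 0.951579; p₂ = l_55/l_35 = 75133/83309 = 0.901859.
P(at least one) = 1 − (1−p₁)(1−p₂) = 1 − 0.048421 × 0.098141 = 0.995248.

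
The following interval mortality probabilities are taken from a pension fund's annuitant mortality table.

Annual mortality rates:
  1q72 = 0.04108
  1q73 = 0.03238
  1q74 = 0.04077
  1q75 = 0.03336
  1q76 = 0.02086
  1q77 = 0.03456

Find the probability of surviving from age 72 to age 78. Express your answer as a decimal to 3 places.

0.813

6p72 = (1 − 0.04108) × (1 − 0.03238) × (1 − 0.04077) × (1 − 0.03336) × (1 − 0.02086) × (1 − 0.03456).
= 0.95892 × 0.96762 × 0.95923 × 0.96664 × 0.97914 × 0.96544 = 0.813289.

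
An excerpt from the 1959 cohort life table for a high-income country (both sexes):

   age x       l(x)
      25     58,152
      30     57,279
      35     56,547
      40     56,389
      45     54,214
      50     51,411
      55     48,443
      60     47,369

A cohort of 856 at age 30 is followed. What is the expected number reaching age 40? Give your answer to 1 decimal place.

842.7

The relevant probability is 56,389/57,279 = 0.984462.
Expected number = 856 × 0.984462 = 842.7.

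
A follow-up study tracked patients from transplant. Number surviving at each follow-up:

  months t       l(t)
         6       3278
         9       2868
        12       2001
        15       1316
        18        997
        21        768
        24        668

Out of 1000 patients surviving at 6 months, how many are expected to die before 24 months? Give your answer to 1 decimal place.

The relevant probability is 1 − 668/3278 = 0.796217.
Expected number = 1000 × 0.796217 = 796.2.

796.2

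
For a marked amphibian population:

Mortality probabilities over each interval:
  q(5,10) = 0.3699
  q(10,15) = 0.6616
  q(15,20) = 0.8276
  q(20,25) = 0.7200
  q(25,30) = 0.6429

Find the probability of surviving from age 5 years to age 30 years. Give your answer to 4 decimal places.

0.0037

P(survive 5→30) = (1 − 0.3699) × (1 − 0.6616) × (1 − 0.8276) × (1 − 0.7200) × (1 − 0.6429).
= 0.6301 × 0.3384 × 0.1724 × 0.2800 × 0.3571 = 0.003676.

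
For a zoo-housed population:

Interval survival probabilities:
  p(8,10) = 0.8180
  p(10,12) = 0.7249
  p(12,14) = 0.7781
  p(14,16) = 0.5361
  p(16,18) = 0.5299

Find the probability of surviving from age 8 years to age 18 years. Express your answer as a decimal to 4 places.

Chaining the interval survival probabilities: 0.8180 × 0.7249 × 0.7781 × 0.5361 × 0.5299.
= 0.131071.

0.1311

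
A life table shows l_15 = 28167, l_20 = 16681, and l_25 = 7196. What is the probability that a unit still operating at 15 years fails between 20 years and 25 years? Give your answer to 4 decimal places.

This is the probability of reaching 20 but not 25, conditional on being operational at 15: (l_20 − l_25) / l_15.
= (16681 − 7196) / 28167 = 9485 / 28167 = 0.336742.

0.3367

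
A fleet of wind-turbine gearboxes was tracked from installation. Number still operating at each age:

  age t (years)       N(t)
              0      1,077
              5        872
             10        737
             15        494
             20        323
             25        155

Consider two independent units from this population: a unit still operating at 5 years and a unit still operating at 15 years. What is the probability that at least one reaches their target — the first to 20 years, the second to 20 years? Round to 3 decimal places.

0.782

p₁ = N(20)/N(5) = 323/872 = 0.370413; p₂ = N(20)/N(15) = 323/494 = 0.653846.
P(at least one) = 1 − (1−p₁)(1−p₂) = 1 − 0.629587 × 0.346154 = 0.782066.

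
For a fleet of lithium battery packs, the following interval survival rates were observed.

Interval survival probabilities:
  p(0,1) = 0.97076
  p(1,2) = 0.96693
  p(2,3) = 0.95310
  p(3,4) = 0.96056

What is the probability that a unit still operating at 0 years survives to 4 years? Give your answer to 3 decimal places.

0.859

The overall survival probability is 0.97076 × 0.96693 × 0.95310 × 0.96056.
= 0.859350.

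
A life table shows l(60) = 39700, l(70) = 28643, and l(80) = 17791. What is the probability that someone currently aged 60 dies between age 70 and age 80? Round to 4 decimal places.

0.2734

This is the probability of reaching 70 but not 80, conditional on being alive at 60: (l(70) − l(80)) / l(60).
= (28643 − 17791) / 39700 = 10852 / 39700 = 0.273350.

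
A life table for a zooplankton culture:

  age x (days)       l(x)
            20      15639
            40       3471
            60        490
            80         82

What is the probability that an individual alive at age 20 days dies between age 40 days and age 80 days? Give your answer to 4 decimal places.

This is the probability of reaching 40 but not 80, conditional on being alive at 20: (l(40) − l(80)) / l(20).
= (3471 − 82) / 15639 = 3389 / 15639 = 0.216702.

0.2167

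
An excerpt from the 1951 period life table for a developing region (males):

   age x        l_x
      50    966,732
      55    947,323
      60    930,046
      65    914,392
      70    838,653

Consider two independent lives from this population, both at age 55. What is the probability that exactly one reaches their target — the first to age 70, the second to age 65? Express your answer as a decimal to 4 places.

p₁ = l_70/l_55 = 838,653/947,323 = 0.885287; p₂ = l_65/l_55 = 914,392/947,323 = 0.965238.
P(exactly one) = p₁(1−p₂) + (1−p₁)p₂ = 0.030774 + 0.110725 = 0.141500.

0.1415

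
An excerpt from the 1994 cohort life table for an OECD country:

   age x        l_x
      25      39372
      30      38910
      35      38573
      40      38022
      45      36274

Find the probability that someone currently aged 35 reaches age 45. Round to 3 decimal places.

0.940

We want 10p35 = l_45/l_35.
The conditional survival probability is l_45/l_35 = 36274/38573 = 0.940399.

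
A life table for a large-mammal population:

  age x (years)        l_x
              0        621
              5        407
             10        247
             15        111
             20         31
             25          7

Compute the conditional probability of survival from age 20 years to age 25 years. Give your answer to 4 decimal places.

0.2258

The conditional survival probability is l_25/l_20 = 7/31 = 0.225806.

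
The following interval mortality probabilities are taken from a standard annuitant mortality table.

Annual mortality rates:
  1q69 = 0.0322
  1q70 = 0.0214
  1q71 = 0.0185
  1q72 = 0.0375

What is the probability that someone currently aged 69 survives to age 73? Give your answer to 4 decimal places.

0.8947

4p69 = (1 − 0.0322) × (1 − 0.0214) × (1 − 0.0185) × (1 − 0.0375).
= 0.9678 × 0.9786 × 0.9815 × 0.9625 = 0.894709.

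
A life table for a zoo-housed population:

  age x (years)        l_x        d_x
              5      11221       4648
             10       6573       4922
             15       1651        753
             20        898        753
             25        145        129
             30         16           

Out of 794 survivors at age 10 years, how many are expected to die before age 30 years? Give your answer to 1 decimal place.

The relevant probability is 1 − 16/6573 = 0.997566.
Expected number = 794 × 0.997566 = 792.1.

792.1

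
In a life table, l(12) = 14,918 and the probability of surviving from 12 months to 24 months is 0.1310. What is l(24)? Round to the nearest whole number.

1954

l(24) = l(12) × p = 14,918 × 0.1310 = 1954.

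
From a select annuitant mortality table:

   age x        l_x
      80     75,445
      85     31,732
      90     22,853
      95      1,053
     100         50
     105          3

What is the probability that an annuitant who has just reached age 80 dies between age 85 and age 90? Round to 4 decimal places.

This is the probability of reaching 85 but not 90, conditional on being alive at 80: (l_85 − l_90) / l_80.
= (31,732 − 22,853) / 75,445 = 8,879 / 75,445 = 0.117688.

0.1177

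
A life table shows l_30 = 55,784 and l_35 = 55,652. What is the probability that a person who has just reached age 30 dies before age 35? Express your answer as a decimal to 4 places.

P(die before 35 | alive at 30) = 1 − l_35/l_30 = 1 − 55,652/55,784 = (132)/55,784 = 0.002366.

0.0024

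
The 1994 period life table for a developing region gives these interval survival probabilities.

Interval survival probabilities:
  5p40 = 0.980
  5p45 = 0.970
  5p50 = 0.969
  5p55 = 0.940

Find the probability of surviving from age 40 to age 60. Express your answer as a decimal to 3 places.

Chaining the interval survival probabilities: 0.980 × 0.970 × 0.969 × 0.940.
= 0.865864.

0.866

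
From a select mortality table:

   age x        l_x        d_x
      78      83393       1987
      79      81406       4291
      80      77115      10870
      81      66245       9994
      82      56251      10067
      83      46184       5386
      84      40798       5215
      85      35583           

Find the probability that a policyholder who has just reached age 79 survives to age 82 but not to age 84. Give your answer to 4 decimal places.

0.1898

We want 3|2q79 = (l_82 − l_84)/l_79.
This is the probability of reaching 82 but not 84, conditional on being alive at 79: (l_82 − l_84) / l_79.
= (56251 − 40798) / 81406 = 15453 / 81406 = 0.189826.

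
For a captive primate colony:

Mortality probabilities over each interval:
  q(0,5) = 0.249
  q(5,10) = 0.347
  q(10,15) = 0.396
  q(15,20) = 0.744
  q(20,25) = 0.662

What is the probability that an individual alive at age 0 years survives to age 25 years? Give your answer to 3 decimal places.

The overall survival probability is (1 − 0.249) × (1 − 0.347) × (1 − 0.396) × (1 − 0.744) × (1 − 0.662).
= 0.751 × 0.653 × 0.604 × 0.256 × 0.338 = 0.025630.

0.026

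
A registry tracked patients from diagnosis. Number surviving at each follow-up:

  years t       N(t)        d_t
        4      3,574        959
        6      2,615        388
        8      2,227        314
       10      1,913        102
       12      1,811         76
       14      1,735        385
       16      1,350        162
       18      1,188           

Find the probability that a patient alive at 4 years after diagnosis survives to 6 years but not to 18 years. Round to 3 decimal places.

0.399

This is the probability of reaching 6 but not 18, conditional on being alive at 4: (N(6) − N(18)) / N(4).
= (2,615 − 1,188) / 3,574 = 1,427 / 3,574 = 0.399273.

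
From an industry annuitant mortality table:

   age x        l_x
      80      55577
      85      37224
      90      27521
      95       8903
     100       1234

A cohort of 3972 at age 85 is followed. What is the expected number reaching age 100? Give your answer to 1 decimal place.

131.7

The relevant probability is 1234/37224 = 0.033151.
Expected number = 3972 × 0.033151 = 131.7.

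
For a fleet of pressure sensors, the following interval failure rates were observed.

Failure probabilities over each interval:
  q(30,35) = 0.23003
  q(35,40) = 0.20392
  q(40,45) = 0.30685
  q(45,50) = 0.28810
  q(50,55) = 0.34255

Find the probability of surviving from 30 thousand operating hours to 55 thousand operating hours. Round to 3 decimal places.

0.199

Chaining the interval survival probabilities: (1 − 0.23003) × (1 − 0.20392) × (1 − 0.30685) × (1 − 0.28810) × (1 − 0.34255).
= 0.76997 × 0.79608 × 0.69315 × 0.71190 × 0.65745 = 0.198856.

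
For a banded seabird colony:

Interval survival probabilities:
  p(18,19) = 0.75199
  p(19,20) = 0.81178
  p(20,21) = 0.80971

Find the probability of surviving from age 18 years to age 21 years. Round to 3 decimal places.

Chaining the interval survival probabilities: 0.75199 × 0.81178 × 0.80971.
= 0.494288.

0.494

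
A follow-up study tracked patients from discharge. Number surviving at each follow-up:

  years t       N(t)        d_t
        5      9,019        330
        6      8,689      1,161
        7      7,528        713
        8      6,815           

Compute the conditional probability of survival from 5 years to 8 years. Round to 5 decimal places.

The conditional survival probability is N(8)/N(5) = 6,815/9,019 = 0.755627.

0.75563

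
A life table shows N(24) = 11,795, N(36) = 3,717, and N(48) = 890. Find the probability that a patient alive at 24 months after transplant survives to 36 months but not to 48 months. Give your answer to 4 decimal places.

0.2397

This is the probability of reaching 36 but not 48, conditional on being alive at 24: (N(36) − N(48)) / N(24).
= (3,717 − 890) / 11,795 = 2,827 / 11,795 = 0.239678.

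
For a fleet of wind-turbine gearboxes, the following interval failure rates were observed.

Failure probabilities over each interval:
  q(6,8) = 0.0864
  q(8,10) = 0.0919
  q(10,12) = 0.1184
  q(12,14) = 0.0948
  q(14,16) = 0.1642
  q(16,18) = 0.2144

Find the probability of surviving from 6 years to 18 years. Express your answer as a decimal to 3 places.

Chaining the interval survival probabilities: (1 − 0.0864) × (1 − 0.0919) × (1 − 0.1184) × (1 − 0.0948) × (1 − 0.1642) × (1 − 0.2144).
= 0.9136 × 0.9081 × 0.8816 × 0.9052 × 0.8358 × 0.7856 = 0.434720.

0.435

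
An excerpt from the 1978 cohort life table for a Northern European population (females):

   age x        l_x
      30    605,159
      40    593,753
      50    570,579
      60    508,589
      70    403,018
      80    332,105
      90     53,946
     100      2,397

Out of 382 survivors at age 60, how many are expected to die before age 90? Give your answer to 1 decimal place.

341.5

The relevant probability is 1 − 53,946/508,589 = 0.893930.
Expected number = 382 × 0.893930 = 341.5.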